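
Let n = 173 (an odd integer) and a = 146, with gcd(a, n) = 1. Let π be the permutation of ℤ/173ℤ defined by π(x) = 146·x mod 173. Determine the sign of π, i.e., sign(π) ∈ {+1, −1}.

Start at x=146: 146 → 37 → 39 → 158 → 59 → 137 → 107 → … (one orbit).
Decompose π into cycles: lengths [172, 1] (2 cycles, including the fixed point 0).
2 cycles on 173: each ℓ→(−1)^(ℓ−1), product (−1)^171 = -1.
Check: (146/173) = -1 by Zolotarev.

-1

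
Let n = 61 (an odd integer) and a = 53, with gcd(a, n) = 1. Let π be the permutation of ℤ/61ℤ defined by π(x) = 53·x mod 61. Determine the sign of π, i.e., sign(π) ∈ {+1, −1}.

Trace 50: π^k(50) = [50, 27, 28, 20, 23, 60, 8] for k=0..6.
The orbit structure of x ↦ 53x mod 61: 4 orbits of sizes [20, 20, 20, 1].
4 cycles on 61: each ℓ→(−1)^(ℓ−1), product (−1)^57 = -1.

-1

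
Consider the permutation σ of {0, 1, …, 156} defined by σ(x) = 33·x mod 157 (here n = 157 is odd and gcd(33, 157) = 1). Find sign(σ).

+1

Trace 37: π^k(37) = [37, 122, 101, 36, 89, 111, 52] for k=0..6.
Cycle type of π: 78×2 + 1; total 3 cycles.
sign(π) = (−1)^{n − #cycles} = (−1)^{157−3} = (−1)^154 = +1.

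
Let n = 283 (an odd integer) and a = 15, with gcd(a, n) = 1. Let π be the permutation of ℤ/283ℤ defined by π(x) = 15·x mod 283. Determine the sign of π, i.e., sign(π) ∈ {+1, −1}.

+1

Trace 240: π^k(240) = [240, 204, 230, 54, 244, 264, 281] for k=0..6.
Cycle lengths of π_15 on ℤ/283ℤ: [47, 47, 47, 47, 47, 47, 1]; 7 cycles in total.
283 − 7 = 276 transpositions; sign(π) = (−1)^276 = +1.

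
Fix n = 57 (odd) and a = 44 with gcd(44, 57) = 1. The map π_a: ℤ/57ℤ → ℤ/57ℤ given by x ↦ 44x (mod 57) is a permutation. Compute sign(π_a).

-1

Trace 11: π^k(11) = [11, 28, 35, 1, 44, 55, 26] for k=0..6.
π_44 has 6 disjoint cycles with lengths [18, 18, 9, 9, 2, 1] on {0,…,56}.
Σ(ℓ_i−1) = 57−6 = 51; sign = (−1)^51 = -1.
Check: (44/57) = -1 by Zolotarev.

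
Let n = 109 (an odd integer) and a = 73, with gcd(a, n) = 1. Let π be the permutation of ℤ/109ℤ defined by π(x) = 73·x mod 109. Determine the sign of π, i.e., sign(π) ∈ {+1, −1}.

+1

Start at x=21: 21 → 7 → 75 → 25 → 81 → 27 → 9 → … (one orbit).
Decompose π into cycles: lengths [27, 27, 27, 27, 1] (5 cycles, including the fixed point 0).
5 cycles on 109: each ℓ→(−1)^(ℓ−1), product (−1)^104 = +1.
Check: (73/109) = +1 by Zolotarev.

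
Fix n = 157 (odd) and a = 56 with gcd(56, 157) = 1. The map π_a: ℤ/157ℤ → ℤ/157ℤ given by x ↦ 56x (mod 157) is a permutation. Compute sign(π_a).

+1

Orbit of 75 under x↦56x: [75, 118, 14, 156, 101, 4, 67]… (length divides ord_157(56)).
7 cycles of lengths [26, 26, 26, 26, 26, 26, 1].
Σ(ℓ_i−1) = 157−7 = 150; sign = (−1)^150 = +1.
Via Zolotarev, sign(π_{56}) = (56|157) = +1.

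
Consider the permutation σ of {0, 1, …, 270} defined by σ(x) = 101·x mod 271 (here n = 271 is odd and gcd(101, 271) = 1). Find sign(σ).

-1

Trace 244: π^k(244) = [244, 254, 180, 23, 155, 208, 141] for k=0..6.
The orbit structure of x ↦ 101x mod 271: 2 orbits of sizes [270, 1].
n − c = 271 − 2 = 269; sign = (−1)^269 = -1.
Via Zolotarev, sign(π_{101}) = (101|271) = -1.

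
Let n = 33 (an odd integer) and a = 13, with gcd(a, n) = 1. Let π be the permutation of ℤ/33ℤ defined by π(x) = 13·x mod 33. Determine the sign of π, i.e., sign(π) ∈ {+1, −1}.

-1

Trace 10: π^k(10) = [10, 31, 7, 25, 28, 1, 13] for k=0..6.
6 cycles of lengths [10, 10, 10, 1, 1, 1].
n − c = 33 − 6 = 27; sign = (−1)^27 = -1.
Via Zolotarev, sign(π_{13}) = (13|33) = -1.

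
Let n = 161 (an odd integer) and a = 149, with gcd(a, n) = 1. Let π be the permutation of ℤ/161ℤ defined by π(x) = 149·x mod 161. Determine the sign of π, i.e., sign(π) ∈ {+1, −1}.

Start at x=141: 141 → 79 → 18 → 106 → 16 → 130 → 50 → … (one orbit).
Decompose π into cycles: lengths [66, 66, 22, 3, 3, 1] (6 cycles, including the fixed point 0).
With 6 cycles on 161 points, sign = (−1)^{161−6} = -1.

-1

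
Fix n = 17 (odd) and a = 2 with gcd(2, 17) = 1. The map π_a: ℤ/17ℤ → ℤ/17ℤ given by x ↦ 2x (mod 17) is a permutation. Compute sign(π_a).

Orbit of 9 under x↦2x: [9, 1, 2, 4, 8, 16, 15]… (length divides ord_17(2)).
π_2 has 3 disjoint cycles with lengths [8, 8, 1] on {0,…,16}.
n − c = 17 − 3 = 14; sign = (−1)^14 = +1.

+1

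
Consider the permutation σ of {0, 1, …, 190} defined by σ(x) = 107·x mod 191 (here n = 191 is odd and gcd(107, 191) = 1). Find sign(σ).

Start at x=69: 69 → 125 → 5 → 153 → 136 → 36 → 32 → … (one orbit).
Cycle lengths of π_107 on ℤ/191ℤ: [19, 19, 19, 19, 19, 19, 19, 19, 19, 19, 1]; 11 cycles in total.
Σ(ℓ_i−1) = 191−11 = 180; sign = (−1)^180 = +1.

+1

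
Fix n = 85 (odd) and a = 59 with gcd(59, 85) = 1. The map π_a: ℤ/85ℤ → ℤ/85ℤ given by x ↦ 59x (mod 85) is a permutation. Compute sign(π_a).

Start at x=9: 9 → 21 → 49 → 1 → 59 → 81 → 19 → … (one orbit).
Cycle lengths of π_59 on ℤ/85ℤ: [8, 8, 8, 8, 8, 8, 8, 8, 8, 8, 2, 2, 1]; 13 cycles in total.
sign(π) = (−1)^{n − #cycles} = (−1)^{85−13} = (−1)^72 = +1.

+1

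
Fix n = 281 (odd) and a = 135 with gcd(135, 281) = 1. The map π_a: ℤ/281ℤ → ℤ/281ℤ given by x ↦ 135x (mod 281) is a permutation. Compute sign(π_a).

-1

Trace 214: π^k(214) = [214, 228, 151, 153, 142, 62, 221] for k=0..6.
The orbit structure of x ↦ 135x mod 281: 8 orbits of sizes [40, 40, 40, 40, 40, 40, 40, 1].
281 − 8 = 273 transpositions; sign(π) = (−1)^273 = -1.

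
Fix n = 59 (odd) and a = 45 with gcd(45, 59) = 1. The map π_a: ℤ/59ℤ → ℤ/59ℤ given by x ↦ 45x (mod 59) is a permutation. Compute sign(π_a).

Orbit of 51 under x↦45x: [51, 53, 25, 4, 3, 17, 57]… (length divides ord_59(45)).
3 cycles of lengths [29, 29, 1].
sign(π) = (−1)^{n − #cycles} = (−1)^{59−3} = (−1)^56 = +1.
Zolotarev: (45|59) = +1, matching the cycle-count sign.

+1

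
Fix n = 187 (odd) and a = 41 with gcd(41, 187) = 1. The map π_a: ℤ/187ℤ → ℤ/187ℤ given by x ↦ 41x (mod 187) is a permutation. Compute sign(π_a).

Trace 25: π^k(25) = [25, 90, 137, 7, 100, 173, 174] for k=0..6.
The orbit structure of x ↦ 41x mod 187: 5 orbits of sizes [80, 80, 16, 10, 1].
sign(π) = (−1)^{n − #cycles} = (−1)^{187−5} = (−1)^182 = +1.

+1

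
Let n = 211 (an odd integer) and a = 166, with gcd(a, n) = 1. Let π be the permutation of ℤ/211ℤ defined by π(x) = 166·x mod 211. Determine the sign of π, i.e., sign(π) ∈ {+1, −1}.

Orbit of 80 under x↦166x: [80, 198, 163, 50, 71, 181, 84]… (length divides ord_211(166)).
Cycle type of π: 210 + 1; total 2 cycles.
With 2 cycles on 211 points, sign = (−1)^{211−2} = -1.

-1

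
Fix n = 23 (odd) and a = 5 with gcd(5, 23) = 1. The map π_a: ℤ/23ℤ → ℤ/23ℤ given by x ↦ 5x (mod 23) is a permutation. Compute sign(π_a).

-1

Start at x=7: 7 → 12 → 14 → 1 → 5 → 2 → 10 → … (one orbit).
Cycle type of π: 22 + 1; total 2 cycles.
2 cycles on 23: each ℓ→(−1)^(ℓ−1), product (−1)^21 = -1.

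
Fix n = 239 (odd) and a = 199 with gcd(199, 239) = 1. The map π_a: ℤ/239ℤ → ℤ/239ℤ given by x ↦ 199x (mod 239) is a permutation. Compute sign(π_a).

-1

Trace 75: π^k(75) = [75, 107, 22, 76, 67, 188, 128] for k=0..6.
Cycle type of π: 34×7 + 1; total 8 cycles.
sign(π) = (−1)^{n − #cycles} = (−1)^{239−8} = (−1)^231 = -1.
Via Zolotarev, sign(π_{199}) = (199|239) = -1.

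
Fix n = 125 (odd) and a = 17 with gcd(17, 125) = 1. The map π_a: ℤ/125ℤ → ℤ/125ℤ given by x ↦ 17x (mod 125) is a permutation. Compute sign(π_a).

Trace 33: π^k(33) = [33, 61, 37, 4, 68, 31, 27] for k=0..6.
The orbit structure of x ↦ 17x mod 125: 4 orbits of sizes [100, 20, 4, 1].
With 4 cycles on 125 points, sign = (−1)^{125−4} = -1.
Via Zolotarev, sign(π_{17}) = (17|125) = -1.

-1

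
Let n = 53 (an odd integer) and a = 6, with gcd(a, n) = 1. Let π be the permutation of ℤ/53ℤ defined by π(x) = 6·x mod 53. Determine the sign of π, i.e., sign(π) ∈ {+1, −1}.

+1

Trace 40: π^k(40) = [40, 28, 9, 1, 6, 36, 4] for k=0..6.
The orbit structure of x ↦ 6x mod 53: 3 orbits of sizes [26, 26, 1].
sign(π) = (−1)^{n − #cycles} = (−1)^{53−3} = (−1)^50 = +1.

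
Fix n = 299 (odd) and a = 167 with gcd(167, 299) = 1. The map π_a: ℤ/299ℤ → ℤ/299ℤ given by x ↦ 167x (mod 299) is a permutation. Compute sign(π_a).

Orbit of 279 under x↦167x: [279, 248, 154, 4, 70, 29, 59]… (length divides ord_299(167)).
The orbit structure of x ↦ 167x mod 299: 6 orbits of sizes [132, 132, 12, 11, 11, 1].
299 − 6 = 293 transpositions; sign(π) = (−1)^293 = -1.
The Jacobi symbol (167|299) = -1 (Zolotarev) agrees.

-1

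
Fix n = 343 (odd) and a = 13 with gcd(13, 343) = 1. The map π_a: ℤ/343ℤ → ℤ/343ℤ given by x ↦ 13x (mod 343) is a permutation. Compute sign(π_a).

Orbit of 1 under x↦13x: [1, 13, 169, 139, 92, 167, 113]… (length divides ord_343(13)).
10 cycles of lengths [98, 98, 98, 14, 14, 14, 2, 2, 2, 1].
n − c = 343 − 10 = 333; sign = (−1)^333 = -1.
Zolotarev: (13|343) = -1, matching the cycle-count sign.

-1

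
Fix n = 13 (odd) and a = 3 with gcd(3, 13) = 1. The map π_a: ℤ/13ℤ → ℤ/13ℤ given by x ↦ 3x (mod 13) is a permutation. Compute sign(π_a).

Start at x=9: 9 → 1 → 3 → 9 (one orbit).
The orbit structure of x ↦ 3x mod 13: 5 orbits of sizes [3, 3, 3, 3, 1].
Σ(ℓ_i−1) = 13−5 = 8; sign = (−1)^8 = +1.
(3|13)_J = +1 (Zolotarev's lemma cross-check).

+1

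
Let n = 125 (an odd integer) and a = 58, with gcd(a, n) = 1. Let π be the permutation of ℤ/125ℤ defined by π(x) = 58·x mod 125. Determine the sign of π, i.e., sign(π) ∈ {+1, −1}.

-1

Start at x=112: 112 → 121 → 18 → 44 → 52 → 16 → 53 → … (one orbit).
π_58 has 4 disjoint cycles with lengths [100, 20, 4, 1] on {0,…,124}.
Σ(ℓ_i−1) = 125−4 = 121; sign = (−1)^121 = -1.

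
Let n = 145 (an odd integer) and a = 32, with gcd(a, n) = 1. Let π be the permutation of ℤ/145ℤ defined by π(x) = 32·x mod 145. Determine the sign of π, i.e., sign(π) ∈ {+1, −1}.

Trace 68: π^k(68) = [68, 1, 32, 9, 143, 81, 127] for k=0..6.
Cycle type of π: 28×5 + 4 + 1; total 7 cycles.
145 − 7 = 138 transpositions; sign(π) = (−1)^138 = +1.

+1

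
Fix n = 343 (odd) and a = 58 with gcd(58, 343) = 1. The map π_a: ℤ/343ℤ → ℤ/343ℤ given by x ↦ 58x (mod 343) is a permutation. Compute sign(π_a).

Start at x=141: 141 → 289 → 298 → 134 → 226 → 74 → 176 → … (one orbit).
Cycle type of π: 147×2 + 21×2 + 3×2 + 1; total 7 cycles.
n − c = 343 − 7 = 336; sign = (−1)^336 = +1.

+1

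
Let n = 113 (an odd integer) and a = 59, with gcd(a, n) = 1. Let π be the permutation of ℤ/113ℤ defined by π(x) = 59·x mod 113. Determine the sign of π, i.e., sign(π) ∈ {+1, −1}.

-1

Trace 48: π^k(48) = [48, 7, 74, 72, 67, 111, 108] for k=0..6.
Cycle type of π: 112 + 1; total 2 cycles.
2 cycles on 113: each ℓ→(−1)^(ℓ−1), product (−1)^111 = -1.
(59|113)_J = -1 (Zolotarev's lemma cross-check).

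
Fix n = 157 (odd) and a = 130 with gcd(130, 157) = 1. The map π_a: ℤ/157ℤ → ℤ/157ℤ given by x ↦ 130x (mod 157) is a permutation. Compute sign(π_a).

+1

Start at x=130: 130 → 101 → 99 → 153 → 108 → 67 → 75 → … (one orbit).
13 cycles of lengths [13, 13, 13, 13, 13, 13, 13, 13, 13, 13, 13, 13, 1].
With 13 cycles on 157 points, sign = (−1)^{157−13} = +1.
Via Zolotarev, sign(π_{130}) = (130|157) = +1.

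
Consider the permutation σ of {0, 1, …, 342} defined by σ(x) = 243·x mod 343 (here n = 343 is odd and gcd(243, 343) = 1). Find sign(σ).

-1

Orbit of 176 under x↦243x: [176, 236, 67, 160, 121, 248, 239]… (length divides ord_343(243)).
Cycle type of π: 294 + 42 + 6 + 1; total 4 cycles.
With 4 cycles on 343 points, sign = (−1)^{343−4} = -1.
Check: (243/343) = -1 by Zolotarev.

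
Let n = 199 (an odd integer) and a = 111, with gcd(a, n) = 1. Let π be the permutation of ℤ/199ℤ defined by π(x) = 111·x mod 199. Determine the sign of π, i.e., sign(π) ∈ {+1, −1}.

+1

Trace 157: π^k(157) = [157, 114, 117, 52, 1, 111, 182] for k=0..6.
Decompose π into cycles: lengths [33, 33, 33, 33, 33, 33, 1] (7 cycles, including the fixed point 0).
199 − 7 = 192 transpositions; sign(π) = (−1)^192 = +1.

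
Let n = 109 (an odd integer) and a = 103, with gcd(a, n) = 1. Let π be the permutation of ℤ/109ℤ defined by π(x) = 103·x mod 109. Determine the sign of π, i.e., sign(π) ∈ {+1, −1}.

-1

Orbit of 96 under x↦103x: [96, 78, 77, 83, 47, 45, 57]… (length divides ord_109(103)).
π_103 has 2 disjoint cycles with lengths [108, 1] on {0,…,108}.
sign(π) = (−1)^{n − #cycles} = (−1)^{109−2} = (−1)^107 = -1.
The Jacobi symbol (103|109) = -1 (Zolotarev) agrees.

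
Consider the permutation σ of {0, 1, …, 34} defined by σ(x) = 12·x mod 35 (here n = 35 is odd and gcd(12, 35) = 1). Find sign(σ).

Trace 27: π^k(27) = [27, 9, 3, 1, 12, 4, 13] for k=0..6.
Decompose π into cycles: lengths [12, 12, 6, 4, 1] (5 cycles, including the fixed point 0).
n − c = 35 − 5 = 30; sign = (−1)^30 = +1.

+1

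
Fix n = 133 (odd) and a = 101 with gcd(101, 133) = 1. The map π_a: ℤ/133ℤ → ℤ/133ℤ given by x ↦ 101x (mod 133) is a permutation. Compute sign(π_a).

-1

Trace 1: π^k(1) = [1, 101, 93, 83, 4, 5, 106] for k=0..6.
Decompose π into cycles: lengths [18, 18, 18, 18, 18, 18, 9, 9, 6, 1] (10 cycles, including the fixed point 0).
133 − 10 = 123 transpositions; sign(π) = (−1)^123 = -1.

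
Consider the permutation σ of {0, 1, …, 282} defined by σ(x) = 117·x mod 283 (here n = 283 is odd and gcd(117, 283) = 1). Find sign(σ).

+1

Orbit of 143 under x↦117x: [143, 34, 16, 174, 265, 158, 91]… (length divides ord_283(117)).
The orbit structure of x ↦ 117x mod 283: 3 orbits of sizes [141, 141, 1].
283 − 3 = 280 transpositions; sign(π) = (−1)^280 = +1.
Zolotarev: (117|283) = +1, matching the cycle-count sign.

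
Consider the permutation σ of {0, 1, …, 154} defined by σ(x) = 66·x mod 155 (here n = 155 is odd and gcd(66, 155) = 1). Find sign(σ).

+1

Start at x=126: 126 → 101 → 1 → 66 → 16 → 126 (one orbit).
35 cycles of lengths [5, 5, 5, 5, 5, 5, 5, 5, 5, 5, 5, 5, 5, 5, 5, 5, 5, 5, 5, 5, 5, 5, 5, 5, 5, 5, 5, 5, 5, 5, 1, 1, 1, 1, 1].
Σ(ℓ_i−1) = 155−35 = 120; sign = (−1)^120 = +1.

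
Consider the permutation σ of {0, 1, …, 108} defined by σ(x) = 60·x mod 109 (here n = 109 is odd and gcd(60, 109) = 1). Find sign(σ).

Start at x=49: 49 → 106 → 38 → 100 → 5 → 82 → 15 → … (one orbit).
Decompose π into cycles: lengths [54, 54, 1] (3 cycles, including the fixed point 0).
3 cycles on 109: each ℓ→(−1)^(ℓ−1), product (−1)^106 = +1.
(60|109)_J = +1 (Zolotarev's lemma cross-check).

+1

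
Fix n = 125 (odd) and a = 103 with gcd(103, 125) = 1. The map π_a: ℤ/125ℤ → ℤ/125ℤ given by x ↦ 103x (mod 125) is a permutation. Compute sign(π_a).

-1

Trace 89: π^k(89) = [89, 42, 76, 78, 34, 2, 81] for k=0..6.
The orbit structure of x ↦ 103x mod 125: 4 orbits of sizes [100, 20, 4, 1].
n − c = 125 − 4 = 121; sign = (−1)^121 = -1.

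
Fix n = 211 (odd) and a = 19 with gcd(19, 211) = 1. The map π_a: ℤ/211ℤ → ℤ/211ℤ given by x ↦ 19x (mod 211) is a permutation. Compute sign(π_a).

Start at x=134: 134 → 14 → 55 → 201 → 21 → 188 → 196 → … (one orbit).
Decompose π into cycles: lengths [15, 15, 15, 15, 15, 15, 15, 15, 15, 15, 15, 15, 15, 15, 1] (15 cycles, including the fixed point 0).
Σ(ℓ_i−1) = 211−15 = 196; sign = (−1)^196 = +1.
Via Zolotarev, sign(π_{19}) = (19|211) = +1.

+1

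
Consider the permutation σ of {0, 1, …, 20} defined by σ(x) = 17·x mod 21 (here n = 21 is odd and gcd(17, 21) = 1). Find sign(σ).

Orbit of 5 under x↦17x: [5, 1, 17, 16, 20, 4]… (length divides ord_21(17)).
Decompose π into cycles: lengths [6, 6, 6, 2, 1] (5 cycles, including the fixed point 0).
With 5 cycles on 21 points, sign = (−1)^{21−5} = +1.
Via Zolotarev, sign(π_{17}) = (17|21) = +1.

+1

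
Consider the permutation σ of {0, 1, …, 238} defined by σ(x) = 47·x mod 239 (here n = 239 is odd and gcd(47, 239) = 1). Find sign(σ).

-1

Start at x=119: 119 → 96 → 210 → 71 → 230 → 55 → 195 → … (one orbit).
Cycle lengths of π_47 on ℤ/239ℤ: [238, 1]; 2 cycles in total.
Σ(ℓ_i−1) = 239−2 = 237; sign = (−1)^237 = -1.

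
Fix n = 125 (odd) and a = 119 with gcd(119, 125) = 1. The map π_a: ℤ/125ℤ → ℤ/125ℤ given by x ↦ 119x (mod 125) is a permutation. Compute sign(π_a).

+1

Orbit of 21 under x↦119x: [21, 124, 6, 89, 91, 79, 26]… (length divides ord_125(119)).
Cycle type of π: 50×2 + 10×2 + 2×2 + 1; total 7 cycles.
Σ(ℓ_i−1) = 125−7 = 118; sign = (−1)^118 = +1.
The Jacobi symbol (119|125) = +1 (Zolotarev) agrees.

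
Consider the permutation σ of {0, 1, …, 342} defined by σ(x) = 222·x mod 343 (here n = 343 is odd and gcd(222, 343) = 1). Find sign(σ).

Orbit of 209 under x↦222x: [209, 93, 66, 246, 75, 186, 132]… (length divides ord_343(222)).
Cycle type of π: 294 + 42 + 6 + 1; total 4 cycles.
sign(π) = (−1)^{n − #cycles} = (−1)^{343−4} = (−1)^339 = -1.
The Jacobi symbol (222|343) = -1 (Zolotarev) agrees.

-1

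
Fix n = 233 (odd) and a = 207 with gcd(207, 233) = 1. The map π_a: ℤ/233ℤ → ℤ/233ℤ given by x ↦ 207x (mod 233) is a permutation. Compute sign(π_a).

Orbit of 13 under x↦207x: [13, 128, 167, 85, 120, 142, 36]… (length divides ord_233(207)).
π_207 has 3 disjoint cycles with lengths [116, 116, 1] on {0,…,232}.
sign(π) = (−1)^{n − #cycles} = (−1)^{233−3} = (−1)^230 = +1.
Via Zolotarev, sign(π_{207}) = (207|233) = +1.

+1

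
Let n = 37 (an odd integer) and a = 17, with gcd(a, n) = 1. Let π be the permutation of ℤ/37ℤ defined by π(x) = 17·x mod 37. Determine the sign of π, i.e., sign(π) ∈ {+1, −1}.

-1

Start at x=24: 24 → 1 → 17 → 30 → 29 → 12 → 19 → … (one orbit).
The orbit structure of x ↦ 17x mod 37: 2 orbits of sizes [36, 1].
37 − 2 = 35 transpositions; sign(π) = (−1)^35 = -1.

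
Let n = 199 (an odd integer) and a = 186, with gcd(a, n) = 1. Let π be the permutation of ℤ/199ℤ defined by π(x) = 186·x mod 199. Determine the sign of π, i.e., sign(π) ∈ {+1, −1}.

Orbit of 57 under x↦186x: [57, 55, 81, 141, 157, 148, 66]… (length divides ord_199(186)).
The orbit structure of x ↦ 186x mod 199: 2 orbits of sizes [198, 1].
199 − 2 = 197 transpositions; sign(π) = (−1)^197 = -1.

-1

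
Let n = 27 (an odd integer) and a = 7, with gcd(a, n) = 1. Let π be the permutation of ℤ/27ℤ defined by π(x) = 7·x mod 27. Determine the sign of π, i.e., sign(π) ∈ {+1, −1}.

Trace 19: π^k(19) = [19, 25, 13, 10, 16, 4, 1] for k=0..6.
Cycle type of π: 9×2 + 3×2 + 1×3; total 7 cycles.
27 − 7 = 20 transpositions; sign(π) = (−1)^20 = +1.
Check: (7/27) = +1 by Zolotarev.

+1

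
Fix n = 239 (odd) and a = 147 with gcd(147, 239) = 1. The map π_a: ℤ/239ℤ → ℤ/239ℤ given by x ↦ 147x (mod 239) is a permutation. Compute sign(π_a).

+1

Orbit of 16 under x↦147x: [16, 201, 150, 62, 32, 163, 61]… (length divides ord_239(147)).
Decompose π into cycles: lengths [119, 119, 1] (3 cycles, including the fixed point 0).
With 3 cycles on 239 points, sign = (−1)^{239−3} = +1.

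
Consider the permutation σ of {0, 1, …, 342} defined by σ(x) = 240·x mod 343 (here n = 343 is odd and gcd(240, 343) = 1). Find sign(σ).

+1

Orbit of 165 under x↦240x: [165, 155, 156, 53, 29, 100, 333]… (length divides ord_343(240)).
7 cycles of lengths [147, 147, 21, 21, 3, 3, 1].
Σ(ℓ_i−1) = 343−7 = 336; sign = (−1)^336 = +1.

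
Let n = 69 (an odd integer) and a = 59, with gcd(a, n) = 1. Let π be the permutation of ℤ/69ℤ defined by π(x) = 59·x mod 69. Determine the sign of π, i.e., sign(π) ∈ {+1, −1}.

-1

Start at x=52: 52 → 32 → 25 → 26 → 16 → 47 → 13 → … (one orbit).
π_59 has 6 disjoint cycles with lengths [22, 22, 11, 11, 2, 1] on {0,…,68}.
Σ(ℓ_i−1) = 69−6 = 63; sign = (−1)^63 = -1.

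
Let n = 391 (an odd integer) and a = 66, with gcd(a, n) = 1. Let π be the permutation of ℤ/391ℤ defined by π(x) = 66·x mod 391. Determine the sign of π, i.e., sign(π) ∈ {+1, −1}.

-1

Orbit of 98 under x↦66x: [98, 212, 307, 321, 72, 60, 50]… (length divides ord_391(66)).
Decompose π into cycles: lengths [88, 88, 88, 88, 22, 8, 8, 1] (8 cycles, including the fixed point 0).
8 cycles on 391: each ℓ→(−1)^(ℓ−1), product (−1)^383 = -1.
Zolotarev: (66|391) = -1, matching the cycle-count sign.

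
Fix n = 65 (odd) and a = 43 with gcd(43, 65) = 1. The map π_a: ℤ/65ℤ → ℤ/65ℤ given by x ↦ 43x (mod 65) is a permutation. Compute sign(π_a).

-1

Start at x=43: 43 → 29 → 12 → 61 → 23 → 14 → 17 → … (one orbit).
8 cycles of lengths [12, 12, 12, 12, 6, 6, 4, 1].
With 8 cycles on 65 points, sign = (−1)^{65−8} = -1.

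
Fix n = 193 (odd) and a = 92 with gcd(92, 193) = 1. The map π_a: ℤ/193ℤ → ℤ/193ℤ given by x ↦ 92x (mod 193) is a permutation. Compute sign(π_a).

+1

Trace 189: π^k(189) = [189, 18, 112, 75, 145, 23, 186] for k=0..6.
Decompose π into cycles: lengths [96, 96, 1] (3 cycles, including the fixed point 0).
n − c = 193 − 3 = 190; sign = (−1)^190 = +1.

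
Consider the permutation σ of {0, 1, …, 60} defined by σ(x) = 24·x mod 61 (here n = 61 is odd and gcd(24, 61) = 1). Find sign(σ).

-1

Orbit of 33 under x↦24x: [33, 60, 37, 34, 23, 3, 11]… (length divides ord_61(24)).
4 cycles of lengths [20, 20, 20, 1].
n − c = 61 − 4 = 57; sign = (−1)^57 = -1.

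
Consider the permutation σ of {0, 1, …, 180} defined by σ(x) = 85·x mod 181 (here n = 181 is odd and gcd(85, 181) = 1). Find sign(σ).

-1

Orbit of 133 under x↦85x: [133, 83, 177, 22, 60, 32, 5]… (length divides ord_181(85)).
Decompose π into cycles: lengths [180, 1] (2 cycles, including the fixed point 0).
sign(π) = (−1)^{n − #cycles} = (−1)^{181−2} = (−1)^179 = -1.
Via Zolotarev, sign(π_{85}) = (85|181) = -1.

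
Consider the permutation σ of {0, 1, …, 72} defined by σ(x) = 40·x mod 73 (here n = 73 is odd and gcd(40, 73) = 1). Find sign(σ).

-1

Start at x=66: 66 → 12 → 42 → 1 → 40 → 67 → 52 → … (one orbit).
Cycle type of π: 72 + 1; total 2 cycles.
n − c = 73 − 2 = 71; sign = (−1)^71 = -1.
Zolotarev: (40|73) = -1, matching the cycle-count sign.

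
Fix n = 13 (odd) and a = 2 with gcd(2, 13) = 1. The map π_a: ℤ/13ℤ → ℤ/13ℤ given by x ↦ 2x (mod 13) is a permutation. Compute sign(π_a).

Start at x=10: 10 → 7 → 1 → 2 → 4 → 8 → 3 → … (one orbit).
Decompose π into cycles: lengths [12, 1] (2 cycles, including the fixed point 0).
Σ(ℓ_i−1) = 13−2 = 11; sign = (−1)^11 = -1.

-1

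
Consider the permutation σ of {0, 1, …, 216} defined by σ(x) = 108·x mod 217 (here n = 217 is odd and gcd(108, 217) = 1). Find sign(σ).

+1

Start at x=16: 16 → 209 → 4 → 215 → 1 → 108 → 163 → … (one orbit).
π_108 has 11 disjoint cycles with lengths [30, 30, 30, 30, 30, 30, 10, 10, 10, 6, 1] on {0,…,216}.
sign(π) = (−1)^{n − #cycles} = (−1)^{217−11} = (−1)^206 = +1.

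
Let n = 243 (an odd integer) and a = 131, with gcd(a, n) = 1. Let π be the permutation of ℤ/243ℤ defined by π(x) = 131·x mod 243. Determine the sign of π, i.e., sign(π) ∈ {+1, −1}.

-1

Trace 205: π^k(205) = [205, 125, 94, 164, 100, 221, 34] for k=0..6.
The orbit structure of x ↦ 131x mod 243: 6 orbits of sizes [162, 54, 18, 6, 2, 1].
n − c = 243 − 6 = 237; sign = (−1)^237 = -1.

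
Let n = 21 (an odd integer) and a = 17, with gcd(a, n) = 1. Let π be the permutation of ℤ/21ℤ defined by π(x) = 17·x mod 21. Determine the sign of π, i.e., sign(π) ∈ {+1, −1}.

+1

Orbit of 1 under x↦17x: [1, 17, 16, 20, 4, 5]… (length divides ord_21(17)).
5 cycles of lengths [6, 6, 6, 2, 1].
With 5 cycles on 21 points, sign = (−1)^{21−5} = +1.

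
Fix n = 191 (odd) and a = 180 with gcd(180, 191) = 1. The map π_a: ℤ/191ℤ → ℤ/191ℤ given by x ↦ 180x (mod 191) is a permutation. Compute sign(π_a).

+1

Orbit of 177 under x↦180x: [177, 154, 25, 107, 160, 150, 69]… (length divides ord_191(180)).
The orbit structure of x ↦ 180x mod 191: 11 orbits of sizes [19, 19, 19, 19, 19, 19, 19, 19, 19, 19, 1].
n − c = 191 − 11 = 180; sign = (−1)^180 = +1.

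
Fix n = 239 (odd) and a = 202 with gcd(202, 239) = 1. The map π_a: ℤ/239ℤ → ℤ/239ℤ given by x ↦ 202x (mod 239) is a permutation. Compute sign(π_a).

+1

Start at x=83: 83 → 36 → 102 → 50 → 62 → 96 → 33 → … (one orbit).
The orbit structure of x ↦ 202x mod 239: 3 orbits of sizes [119, 119, 1].
239 − 3 = 236 transpositions; sign(π) = (−1)^236 = +1.
(202|239)_J = +1 (Zolotarev's lemma cross-check).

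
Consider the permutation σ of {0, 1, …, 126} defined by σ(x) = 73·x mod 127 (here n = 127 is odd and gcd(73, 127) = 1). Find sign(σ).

Orbit of 2 under x↦73x: [2, 19, 117, 32, 50, 94, 4]… (length divides ord_127(73)).
7 cycles of lengths [21, 21, 21, 21, 21, 21, 1].
7 cycles on 127: each ℓ→(−1)^(ℓ−1), product (−1)^120 = +1.

+1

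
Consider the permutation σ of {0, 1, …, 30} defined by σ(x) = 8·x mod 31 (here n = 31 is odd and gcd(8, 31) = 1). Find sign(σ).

Trace 1: π^k(1) = [1, 8, 2, 16, 4] for k=0..4.
π_8 has 7 disjoint cycles with lengths [5, 5, 5, 5, 5, 5, 1] on {0,…,30}.
n − c = 31 − 7 = 24; sign = (−1)^24 = +1.

+1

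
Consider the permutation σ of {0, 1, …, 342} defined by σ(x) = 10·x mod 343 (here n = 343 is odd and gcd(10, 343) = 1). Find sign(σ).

-1

Start at x=95: 95 → 264 → 239 → 332 → 233 → 272 → 319 → … (one orbit).
π_10 has 4 disjoint cycles with lengths [294, 42, 6, 1] on {0,…,342}.
Σ(ℓ_i−1) = 343−4 = 339; sign = (−1)^339 = -1.
Zolotarev: (10|343) = -1, matching the cycle-count sign.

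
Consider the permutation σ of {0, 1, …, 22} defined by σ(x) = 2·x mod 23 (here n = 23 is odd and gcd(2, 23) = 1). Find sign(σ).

+1

Orbit of 12 under x↦2x: [12, 1, 2, 4, 8, 16, 9]… (length divides ord_23(2)).
Cycle lengths of π_2 on ℤ/23ℤ: [11, 11, 1]; 3 cycles in total.
With 3 cycles on 23 points, sign = (−1)^{23−3} = +1.
The Jacobi symbol (2|23) = +1 (Zolotarev) agrees.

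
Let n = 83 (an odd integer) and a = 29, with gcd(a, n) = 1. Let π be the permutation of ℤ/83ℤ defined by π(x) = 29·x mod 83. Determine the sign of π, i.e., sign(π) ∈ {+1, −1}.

Start at x=61: 61 → 26 → 7 → 37 → 77 → 75 → 17 → … (one orbit).
Decompose π into cycles: lengths [41, 41, 1] (3 cycles, including the fixed point 0).
83 − 3 = 80 transpositions; sign(π) = (−1)^80 = +1.
(29|83)_J = +1 (Zolotarev's lemma cross-check).

+1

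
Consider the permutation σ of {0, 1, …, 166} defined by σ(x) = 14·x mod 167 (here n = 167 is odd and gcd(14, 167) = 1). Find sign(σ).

+1

Start at x=100: 100 → 64 → 61 → 19 → 99 → 50 → 32 → … (one orbit).
π_14 has 3 disjoint cycles with lengths [83, 83, 1] on {0,…,166}.
n − c = 167 − 3 = 164; sign = (−1)^164 = +1.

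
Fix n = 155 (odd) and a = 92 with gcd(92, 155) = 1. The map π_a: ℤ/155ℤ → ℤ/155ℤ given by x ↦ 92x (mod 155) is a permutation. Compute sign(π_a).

Start at x=94: 94 → 123 → 1 → 92 → 94 (one orbit).
Cycle lengths of π_92 on ℤ/155ℤ: [4, 4, 4, 4, 4, 4, 4, 4, 4, 4, 4, 4, 4, 4, 4, 4, 4, 4, 4, 4, 4, 4, 4, 4, 4, 4, 4, 4, 4, 4, 4, 2, 2, 2, 2, 2, 2, 2, 2, 2, 2, 2, 2, 2, 2, 2, 1]; 47 cycles in total.
sign(π) = (−1)^{n − #cycles} = (−1)^{155−47} = (−1)^108 = +1.
The Jacobi symbol (92|155) = +1 (Zolotarev) agrees.

+1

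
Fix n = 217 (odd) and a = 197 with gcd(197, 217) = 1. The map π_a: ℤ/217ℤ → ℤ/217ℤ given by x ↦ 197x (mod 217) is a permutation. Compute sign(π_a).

-1

Start at x=113: 113 → 127 → 64 → 22 → 211 → 120 → 204 → … (one orbit).
Cycle lengths of π_197 on ℤ/217ℤ: [30, 30, 30, 30, 30, 30, 30, 1, 1, 1, 1, 1, 1, 1]; 14 cycles in total.
n − c = 217 − 14 = 203; sign = (−1)^203 = -1.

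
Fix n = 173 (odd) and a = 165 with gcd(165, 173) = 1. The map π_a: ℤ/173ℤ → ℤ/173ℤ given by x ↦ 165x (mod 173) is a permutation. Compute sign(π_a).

-1

Trace 63: π^k(63) = [63, 15, 53, 95, 105, 25, 146] for k=0..6.
The orbit structure of x ↦ 165x mod 173: 2 orbits of sizes [172, 1].
With 2 cycles on 173 points, sign = (−1)^{173−2} = -1.
Check: (165/173) = -1 by Zolotarev.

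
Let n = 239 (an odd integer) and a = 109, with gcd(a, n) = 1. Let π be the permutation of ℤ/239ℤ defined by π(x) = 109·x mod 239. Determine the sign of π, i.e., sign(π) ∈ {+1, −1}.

Orbit of 99 under x↦109x: [99, 36, 100, 145, 31, 33, 12]… (length divides ord_239(109)).
Cycle lengths of π_109 on ℤ/239ℤ: [119, 119, 1]; 3 cycles in total.
3 cycles on 239: each ℓ→(−1)^(ℓ−1), product (−1)^236 = +1.

+1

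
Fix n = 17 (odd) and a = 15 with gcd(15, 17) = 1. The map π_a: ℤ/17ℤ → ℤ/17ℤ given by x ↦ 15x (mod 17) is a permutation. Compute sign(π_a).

+1

Orbit of 15 under x↦15x: [15, 4, 9, 16, 2, 13, 8]… (length divides ord_17(15)).
π_15 has 3 disjoint cycles with lengths [8, 8, 1] on {0,…,16}.
sign(π) = (−1)^{n − #cycles} = (−1)^{17−3} = (−1)^14 = +1.
The Jacobi symbol (15|17) = +1 (Zolotarev) agrees.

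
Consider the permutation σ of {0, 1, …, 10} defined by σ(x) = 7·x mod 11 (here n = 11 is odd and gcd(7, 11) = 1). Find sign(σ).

-1

Orbit of 7 under x↦7x: [7, 5, 2, 3, 10, 4, 6]… (length divides ord_11(7)).
Cycle type of π: 10 + 1; total 2 cycles.
With 2 cycles on 11 points, sign = (−1)^{11−2} = -1.
Zolotarev: (7|11) = -1, matching the cycle-count sign.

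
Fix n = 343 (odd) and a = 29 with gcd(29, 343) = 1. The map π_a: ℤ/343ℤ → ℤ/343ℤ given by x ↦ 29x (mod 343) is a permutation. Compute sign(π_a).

+1

Orbit of 106 under x↦29x: [106, 330, 309, 43, 218, 148, 176]… (length divides ord_343(29)).
19 cycles of lengths [49, 49, 49, 49, 49, 49, 7, 7, 7, 7, 7, 7, 1, 1, 1, 1, 1, 1, 1].
19 cycles on 343: each ℓ→(−1)^(ℓ−1), product (−1)^324 = +1.
Zolotarev: (29|343) = +1, matching the cycle-count sign.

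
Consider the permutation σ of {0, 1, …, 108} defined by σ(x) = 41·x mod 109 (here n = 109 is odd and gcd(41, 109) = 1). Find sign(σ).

Start at x=46: 46 → 33 → 45 → 101 → 108 → 68 → 63 → … (one orbit).
Cycle lengths of π_41 on ℤ/109ℤ: [12, 12, 12, 12, 12, 12, 12, 12, 12, 1]; 10 cycles in total.
n − c = 109 − 10 = 99; sign = (−1)^99 = -1.

-1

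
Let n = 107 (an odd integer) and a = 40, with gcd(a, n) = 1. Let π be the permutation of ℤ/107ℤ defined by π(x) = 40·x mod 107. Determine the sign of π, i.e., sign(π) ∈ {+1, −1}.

+1

Trace 48: π^k(48) = [48, 101, 81, 30, 23, 64, 99] for k=0..6.
The orbit structure of x ↦ 40x mod 107: 3 orbits of sizes [53, 53, 1].
With 3 cycles on 107 points, sign = (−1)^{107−3} = +1.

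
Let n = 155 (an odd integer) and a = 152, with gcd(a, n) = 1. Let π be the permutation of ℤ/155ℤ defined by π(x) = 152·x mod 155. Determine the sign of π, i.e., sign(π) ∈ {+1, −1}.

Trace 7: π^k(7) = [7, 134, 63, 121, 102, 4, 143] for k=0..6.
The orbit structure of x ↦ 152x mod 155: 6 orbits of sizes [60, 60, 15, 15, 4, 1].
With 6 cycles on 155 points, sign = (−1)^{155−6} = -1.
(152|155)_J = -1 (Zolotarev's lemma cross-check).

-1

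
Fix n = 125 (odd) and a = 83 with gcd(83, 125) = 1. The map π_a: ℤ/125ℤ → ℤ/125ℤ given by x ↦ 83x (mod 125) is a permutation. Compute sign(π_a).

Start at x=36: 36 → 113 → 4 → 82 → 56 → 23 → 34 → … (one orbit).
Cycle lengths of π_83 on ℤ/125ℤ: [100, 20, 4, 1]; 4 cycles in total.
sign(π) = (−1)^{n − #cycles} = (−1)^{125−4} = (−1)^121 = -1.
Zolotarev: (83|125) = -1, matching the cycle-count sign.

-1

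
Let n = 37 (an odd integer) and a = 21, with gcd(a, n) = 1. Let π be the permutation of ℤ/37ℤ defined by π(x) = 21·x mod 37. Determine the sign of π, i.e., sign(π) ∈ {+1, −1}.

+1

Trace 9: π^k(9) = [9, 4, 10, 25, 7, 36, 16] for k=0..6.
The orbit structure of x ↦ 21x mod 37: 3 orbits of sizes [18, 18, 1].
With 3 cycles on 37 points, sign = (−1)^{37−3} = +1.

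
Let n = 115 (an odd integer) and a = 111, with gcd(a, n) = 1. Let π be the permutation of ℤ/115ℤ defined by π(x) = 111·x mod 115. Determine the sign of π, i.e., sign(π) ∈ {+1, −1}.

-1

Orbit of 11 under x↦111x: [11, 71, 61, 101, 56, 6, 91]… (length divides ord_115(111)).
Decompose π into cycles: lengths [22, 22, 22, 22, 22, 1, 1, 1, 1, 1] (10 cycles, including the fixed point 0).
10 cycles on 115: each ℓ→(−1)^(ℓ−1), product (−1)^105 = -1.
(111|115)_J = -1 (Zolotarev's lemma cross-check).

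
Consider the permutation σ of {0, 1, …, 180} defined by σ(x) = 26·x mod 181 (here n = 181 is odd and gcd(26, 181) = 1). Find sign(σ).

Orbit of 132 under x↦26x: [132, 174, 180, 155, 48, 162, 49]… (length divides ord_181(26)).
π_26 has 16 disjoint cycles with lengths [12, 12, 12, 12, 12, 12, 12, 12, 12, 12, 12, 12, 12, 12, 12, 1] on {0,…,180}.
sign(π) = (−1)^{n − #cycles} = (−1)^{181−16} = (−1)^165 = -1.

-1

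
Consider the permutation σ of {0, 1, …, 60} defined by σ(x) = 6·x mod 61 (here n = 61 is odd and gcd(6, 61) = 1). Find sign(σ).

Trace 12: π^k(12) = [12, 11, 5, 30, 58, 43, 14] for k=0..6.
The orbit structure of x ↦ 6x mod 61: 2 orbits of sizes [60, 1].
61 − 2 = 59 transpositions; sign(π) = (−1)^59 = -1.
Via Zolotarev, sign(π_{6}) = (6|61) = -1.

-1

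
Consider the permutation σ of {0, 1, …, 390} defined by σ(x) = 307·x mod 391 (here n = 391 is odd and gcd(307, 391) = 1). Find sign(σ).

Orbit of 188 under x↦307x: [188, 239, 256, 1, 307, 18, 52]… (length divides ord_391(307)).
51 cycles of lengths [11, 11, 11, 11, 11, 11, 11, 11, 11, 11, 11, 11, 11, 11, 11, 11, 11, 11, 11, 11, 11, 11, 11, 11, 11, 11, 11, 11, 11, 11, 11, 11, 11, 11, 1, 1, 1, 1, 1, 1, 1, 1, 1, 1, 1, 1, 1, 1, 1, 1, 1].
sign(π) = (−1)^{n − #cycles} = (−1)^{391−51} = (−1)^340 = +1.
The Jacobi symbol (307|391) = +1 (Zolotarev) agrees.

+1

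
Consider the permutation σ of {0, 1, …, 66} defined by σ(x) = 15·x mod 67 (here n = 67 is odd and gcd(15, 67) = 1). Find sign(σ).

Start at x=59: 59 → 14 → 9 → 1 → 15 → 24 → 25 → … (one orbit).
Decompose π into cycles: lengths [11, 11, 11, 11, 11, 11, 1] (7 cycles, including the fixed point 0).
Σ(ℓ_i−1) = 67−7 = 60; sign = (−1)^60 = +1.

+1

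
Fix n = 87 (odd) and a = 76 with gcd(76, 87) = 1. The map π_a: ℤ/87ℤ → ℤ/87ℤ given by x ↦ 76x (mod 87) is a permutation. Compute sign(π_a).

Orbit of 73 under x↦76x: [73, 67, 46, 16, 85, 22, 19]… (length divides ord_87(76)).
Cycle type of π: 28×3 + 1×3; total 6 cycles.
With 6 cycles on 87 points, sign = (−1)^{87−6} = -1.

-1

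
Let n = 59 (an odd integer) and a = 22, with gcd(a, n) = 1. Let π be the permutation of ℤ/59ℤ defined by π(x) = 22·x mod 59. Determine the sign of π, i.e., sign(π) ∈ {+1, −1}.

+1

Orbit of 49 under x↦22x: [49, 16, 57, 15, 35, 3, 7]… (length divides ord_59(22)).
The orbit structure of x ↦ 22x mod 59: 3 orbits of sizes [29, 29, 1].
Σ(ℓ_i−1) = 59−3 = 56; sign = (−1)^56 = +1.
Zolotarev: (22|59) = +1, matching the cycle-count sign.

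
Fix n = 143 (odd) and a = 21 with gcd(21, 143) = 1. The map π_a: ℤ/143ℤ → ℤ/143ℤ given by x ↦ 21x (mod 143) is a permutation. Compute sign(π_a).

+1

Trace 21: π^k(21) = [21, 12, 109, 1] for k=0..3.
Decompose π into cycles: lengths [4, 4, 4, 4, 4, 4, 4, 4, 4, 4, 4, 4, 4, 4, 4, 4, 4, 4, 4, 4, 4, 4, 4, 4, 4, 4, 4, 4, 4, 4, 4, 4, 4, 2, 2, 2, 2, 2, 1] (39 cycles, including the fixed point 0).
39 cycles on 143: each ℓ→(−1)^(ℓ−1), product (−1)^104 = +1.
Via Zolotarev, sign(π_{21}) = (21|143) = +1.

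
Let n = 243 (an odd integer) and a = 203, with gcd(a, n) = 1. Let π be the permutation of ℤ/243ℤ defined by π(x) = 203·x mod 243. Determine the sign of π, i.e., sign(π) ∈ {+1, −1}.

-1

Start at x=211: 211 → 65 → 73 → 239 → 160 → 161 → 121 → … (one orbit).
Cycle lengths of π_203 on ℤ/243ℤ: [162, 54, 18, 6, 2, 1]; 6 cycles in total.
243 − 6 = 237 transpositions; sign(π) = (−1)^237 = -1.
Via Zolotarev, sign(π_{203}) = (203|243) = -1.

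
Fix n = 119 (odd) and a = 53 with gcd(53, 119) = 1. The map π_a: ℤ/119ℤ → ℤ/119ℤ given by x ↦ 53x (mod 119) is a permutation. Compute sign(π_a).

+1

Orbit of 43 under x↦53x: [43, 18, 2, 106, 25, 16, 15]… (length divides ord_119(53)).
9 cycles of lengths [24, 24, 24, 24, 8, 8, 3, 3, 1].
With 9 cycles on 119 points, sign = (−1)^{119−9} = +1.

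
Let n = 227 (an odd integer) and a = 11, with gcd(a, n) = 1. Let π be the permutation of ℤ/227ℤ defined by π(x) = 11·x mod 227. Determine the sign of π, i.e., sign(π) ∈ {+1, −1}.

+1

Trace 175: π^k(175) = [175, 109, 64, 23, 26, 59, 195] for k=0..6.
π_11 has 3 disjoint cycles with lengths [113, 113, 1] on {0,…,226}.
3 cycles on 227: each ℓ→(−1)^(ℓ−1), product (−1)^224 = +1.
(11|227)_J = +1 (Zolotarev's lemma cross-check).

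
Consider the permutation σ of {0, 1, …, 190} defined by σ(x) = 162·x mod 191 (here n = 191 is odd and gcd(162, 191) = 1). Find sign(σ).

+1

Orbit of 121 under x↦162x: [121, 120, 149, 72, 13, 5, 46]… (length divides ord_191(162)).
Cycle type of π: 95×2 + 1; total 3 cycles.
sign(π) = (−1)^{n − #cycles} = (−1)^{191−3} = (−1)^188 = +1.
(162|191)_J = +1 (Zolotarev's lemma cross-check).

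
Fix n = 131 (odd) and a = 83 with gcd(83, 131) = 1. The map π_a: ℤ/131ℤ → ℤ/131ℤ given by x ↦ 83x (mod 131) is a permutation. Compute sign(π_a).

-1

Orbit of 92 under x↦83x: [92, 38, 10, 44, 115, 113, 78]… (length divides ord_131(83)).
2 cycles of lengths [130, 1].
Σ(ℓ_i−1) = 131−2 = 129; sign = (−1)^129 = -1.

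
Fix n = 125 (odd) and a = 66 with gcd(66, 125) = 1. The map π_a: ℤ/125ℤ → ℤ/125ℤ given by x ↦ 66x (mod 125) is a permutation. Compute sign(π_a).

Start at x=61: 61 → 26 → 91 → 6 → 21 → 11 → 101 → … (one orbit).
Decompose π into cycles: lengths [25, 25, 25, 25, 5, 5, 5, 5, 1, 1, 1, 1, 1] (13 cycles, including the fixed point 0).
125 − 13 = 112 transpositions; sign(π) = (−1)^112 = +1.
(66|125)_J = +1 (Zolotarev's lemma cross-check).

+1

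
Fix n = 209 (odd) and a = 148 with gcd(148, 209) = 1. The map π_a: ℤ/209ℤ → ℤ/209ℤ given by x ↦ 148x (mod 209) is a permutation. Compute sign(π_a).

-1

Start at x=141: 141 → 177 → 71 → 58 → 15 → 130 → 12 → … (one orbit).
Cycle lengths of π_148 on ℤ/209ℤ: [90, 90, 18, 5, 5, 1]; 6 cycles in total.
6 cycles on 209: each ℓ→(−1)^(ℓ−1), product (−1)^203 = -1.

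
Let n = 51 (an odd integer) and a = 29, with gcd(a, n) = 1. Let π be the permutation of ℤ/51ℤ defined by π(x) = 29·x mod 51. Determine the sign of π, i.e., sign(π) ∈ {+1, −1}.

+1

Start at x=19: 19 → 41 → 16 → 5 → 43 → 23 → 4 → … (one orbit).
Cycle type of π: 16×3 + 2 + 1; total 5 cycles.
5 cycles on 51: each ℓ→(−1)^(ℓ−1), product (−1)^46 = +1.
Check: (29/51) = +1 by Zolotarev.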